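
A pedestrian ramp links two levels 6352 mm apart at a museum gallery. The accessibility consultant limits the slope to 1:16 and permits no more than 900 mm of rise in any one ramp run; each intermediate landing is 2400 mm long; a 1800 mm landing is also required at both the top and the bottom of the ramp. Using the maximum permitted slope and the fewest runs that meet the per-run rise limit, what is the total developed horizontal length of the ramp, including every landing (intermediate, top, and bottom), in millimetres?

122032 mm

⌈6352/900⌉ = 8 ramp runs. That means 7 intermediate landings.
Ramp run (horizontal) at 1:16: 6352 × 16 = 101632 mm.
Intermediate landings: 7 × 2400 = 16800 mm.
Top and bottom landings: 2 × 1800 = 3600 mm.
Total = 101632 + 16800 + 3600 = 122032 mm.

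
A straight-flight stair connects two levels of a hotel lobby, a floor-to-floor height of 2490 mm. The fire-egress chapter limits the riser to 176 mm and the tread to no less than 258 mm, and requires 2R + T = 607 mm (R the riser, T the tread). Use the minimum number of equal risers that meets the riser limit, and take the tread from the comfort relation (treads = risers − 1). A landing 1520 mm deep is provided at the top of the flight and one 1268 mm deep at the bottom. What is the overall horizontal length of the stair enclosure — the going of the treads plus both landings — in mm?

6638 mm

2490 / 176 = 14.148 → round up to 15 risers.
Each riser is 2490/15 = 166 mm (≤ 176 mm).
Tread T = 607 − 2 × 166 = 275 mm (≥ 258 mm).
15 risers give 14 treads; going = 14 × 275 = 3850 mm.
Enclosure = 3850 + 1520 + 1268 = 6638 mm.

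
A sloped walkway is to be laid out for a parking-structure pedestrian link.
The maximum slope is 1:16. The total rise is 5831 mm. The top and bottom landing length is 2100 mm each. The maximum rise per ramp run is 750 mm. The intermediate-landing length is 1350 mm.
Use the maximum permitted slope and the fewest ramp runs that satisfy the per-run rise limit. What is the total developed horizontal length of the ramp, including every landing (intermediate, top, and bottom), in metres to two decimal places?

106.95 m

⌈5831/750⌉ = 8 ramp runs. That means 7 intermediate landings.
Ramp run (horizontal) at 1:16: 5831 × 16 = 93296 mm.
Intermediate landings: 7 × 1350 = 9450 mm.
Top and bottom landings: 2 × 2100 = 4200 mm.
Total = 93296 + 9450 + 4200 = 106946 mm.
= 106.95 m.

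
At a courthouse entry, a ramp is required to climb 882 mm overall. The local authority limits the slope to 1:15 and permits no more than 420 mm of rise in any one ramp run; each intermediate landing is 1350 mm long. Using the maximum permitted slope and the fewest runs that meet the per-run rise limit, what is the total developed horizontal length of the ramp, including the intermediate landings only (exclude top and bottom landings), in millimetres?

882 / 420 = 2.10, so 3 ramp runs are needed. That means 2 intermediate landings.
Ramp run (horizontal) at 1:15: 882 × 15 = 13230 mm.
2 intermediate landings contribute 2 × 1350 = 2700 mm.
Total developed length = 13230 + 2700 = 15930 mm.

15930 mm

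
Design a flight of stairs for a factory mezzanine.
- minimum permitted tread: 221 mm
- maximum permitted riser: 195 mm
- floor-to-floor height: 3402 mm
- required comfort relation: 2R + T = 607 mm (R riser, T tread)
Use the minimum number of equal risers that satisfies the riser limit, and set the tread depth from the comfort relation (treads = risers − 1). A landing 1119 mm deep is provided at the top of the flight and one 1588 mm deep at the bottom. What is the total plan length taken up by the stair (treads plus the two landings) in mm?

3402 / 195 = 17.446 → round up to 18 risers.
Riser R = 3402 / 18 = 189 mm, within the 195 mm limit.
T = 607 − 2·189 = 229 mm, which satisfies the 221 mm minimum.
Treads = 18 − 1 = 17; going = 17 × 229 = 3893 mm.
Enclosure = 3893 + 1119 + 1588 = 6600 mm.

6600 mm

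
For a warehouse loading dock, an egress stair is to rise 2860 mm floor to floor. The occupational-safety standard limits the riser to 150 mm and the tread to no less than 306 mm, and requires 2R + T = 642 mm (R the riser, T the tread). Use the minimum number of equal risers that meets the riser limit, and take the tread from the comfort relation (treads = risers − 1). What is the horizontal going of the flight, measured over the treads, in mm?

6764 mm

At most 150 each: 2860/150 = 19.07, giving 20 risers.
Each riser is 2860/20 = 143 mm (≤ 150 mm).
From 2R + T = 642: T = 642 − 286 = 356 mm.
20 risers give 19 treads; going = 19 × 356 = 6764 mm.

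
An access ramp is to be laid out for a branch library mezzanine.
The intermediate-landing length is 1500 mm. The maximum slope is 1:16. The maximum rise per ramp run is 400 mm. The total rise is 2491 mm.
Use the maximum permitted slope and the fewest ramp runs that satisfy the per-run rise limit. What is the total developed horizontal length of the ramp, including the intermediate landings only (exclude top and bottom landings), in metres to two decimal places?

48.86 m

2491 / 400 = 6.23, so 7 ramp runs are needed. That means 6 intermediate landings.
Horizontal run for 2491 mm of rise at 1:16 is 2491 × 16 = 39856 mm.
Intermediate landings: 6 × 1500 = 9000 mm.
Developed length = 39856 + 9000 = 48856 mm.
= 48.86 m.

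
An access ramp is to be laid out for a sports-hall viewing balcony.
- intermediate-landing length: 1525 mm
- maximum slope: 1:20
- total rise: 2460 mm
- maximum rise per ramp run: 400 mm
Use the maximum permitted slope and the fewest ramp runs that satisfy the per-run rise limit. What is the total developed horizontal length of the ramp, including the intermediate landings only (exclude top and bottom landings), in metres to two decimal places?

2460 / 400 = 6.15, so 7 ramp runs are needed. That means 6 intermediate landings.
Ramp run (horizontal) at 1:20: 2460 × 20 = 49200 mm.
6 intermediate landings contribute 6 × 1525 = 9150 mm.
Total developed length = 49200 + 9150 = 58350 mm.
= 58.35 m.

58.35 m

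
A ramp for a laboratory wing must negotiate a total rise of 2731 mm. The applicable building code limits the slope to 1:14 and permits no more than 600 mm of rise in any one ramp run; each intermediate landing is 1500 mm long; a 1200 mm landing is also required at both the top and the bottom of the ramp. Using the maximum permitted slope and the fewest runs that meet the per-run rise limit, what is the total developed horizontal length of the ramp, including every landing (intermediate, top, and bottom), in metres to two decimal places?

46.63 m

2731 / 600 = 4.552 → round up to 5 ramp runs. That means 4 intermediate landings.
Ramp run (horizontal) at 1:14: 2731 × 14 = 38234 mm.
Intermediate landings: 4 × 1500 = 6000 mm.
Top and bottom landings: 2 × 1200 = 2400 mm.
Total = 38234 + 6000 + 2400 = 46634 mm.
= 46.63 m.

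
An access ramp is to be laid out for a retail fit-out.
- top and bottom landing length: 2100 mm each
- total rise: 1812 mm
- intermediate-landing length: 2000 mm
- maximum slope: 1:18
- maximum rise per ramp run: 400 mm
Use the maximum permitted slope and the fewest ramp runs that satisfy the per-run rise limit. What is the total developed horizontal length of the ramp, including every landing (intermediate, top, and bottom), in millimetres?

44816 mm

⌈1812/400⌉ = 5 ramp runs. That means 4 intermediate landings.
Ramp run (horizontal) at 1:18: 1812 × 18 = 32616 mm.
4 intermediate landings contribute 4 × 2000 = 8000 mm.
Top and bottom landings: 2 × 2100 = 4200 mm.
Total = 32616 + 8000 + 4200 = 44816 mm.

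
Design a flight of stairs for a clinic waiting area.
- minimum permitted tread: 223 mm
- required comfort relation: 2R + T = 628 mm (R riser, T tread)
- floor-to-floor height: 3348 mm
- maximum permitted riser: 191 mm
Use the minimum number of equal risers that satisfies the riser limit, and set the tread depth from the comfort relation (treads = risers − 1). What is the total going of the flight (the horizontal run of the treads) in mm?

4352 mm

3348 / 191 = 17.529 → round up to 18 risers.
R = 3348 ÷ 18 = 186 mm.
T = 628 − 2·186 = 256 mm, which satisfies the 223 mm minimum.
Treads = 18 − 1 = 17; going = 17 × 256 = 4352 mm.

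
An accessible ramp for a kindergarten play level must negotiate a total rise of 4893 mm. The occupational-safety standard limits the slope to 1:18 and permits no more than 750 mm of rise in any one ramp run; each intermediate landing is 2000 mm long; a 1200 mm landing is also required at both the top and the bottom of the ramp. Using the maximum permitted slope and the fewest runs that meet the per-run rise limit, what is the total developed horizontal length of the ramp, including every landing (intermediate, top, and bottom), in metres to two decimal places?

At most 750 each: 4893/750 = 6.52, giving 7 ramp runs. That means 6 intermediate landings.
Horizontal run for 4893 mm of rise at 1:18 is 4893 × 18 = 88074 mm.
6 intermediate landings contribute 6 × 2000 = 12000 mm.
Top and bottom landings: 2 × 1200 = 2400 mm.
Total = 88074 + 12000 + 2400 = 102474 mm.
= 102.47 m.

102.47 m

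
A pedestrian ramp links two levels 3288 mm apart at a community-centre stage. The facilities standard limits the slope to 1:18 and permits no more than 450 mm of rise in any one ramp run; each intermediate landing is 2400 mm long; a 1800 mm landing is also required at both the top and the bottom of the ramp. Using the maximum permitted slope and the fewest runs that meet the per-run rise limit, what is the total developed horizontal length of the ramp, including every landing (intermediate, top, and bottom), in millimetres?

3288 / 450 = 7.307 → round up to 8 ramp runs. That means 7 intermediate landings.
Ramp run (horizontal) at 1:18: 3288 × 18 = 59184 mm.
Intermediate landings: 7 × 2400 = 16800 mm.
Top and bottom landings: 2 × 1800 = 3600 mm.
Total = 59184 + 16800 + 3600 = 79584 mm.

79584 mm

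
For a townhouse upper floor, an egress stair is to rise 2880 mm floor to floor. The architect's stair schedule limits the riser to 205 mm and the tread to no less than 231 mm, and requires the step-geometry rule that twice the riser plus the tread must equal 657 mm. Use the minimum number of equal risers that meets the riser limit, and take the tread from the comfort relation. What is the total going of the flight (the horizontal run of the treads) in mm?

3822 mm

At most 205 each: 2880/205 = 14.05, giving 15 risers.
Each riser is 2880/15 = 192 mm (≤ 205 mm).
Tread T = 657 − 2 × 192 = 273 mm (≥ 231 mm).
15 risers give 14 treads; going = 14 × 273 = 3822 mm.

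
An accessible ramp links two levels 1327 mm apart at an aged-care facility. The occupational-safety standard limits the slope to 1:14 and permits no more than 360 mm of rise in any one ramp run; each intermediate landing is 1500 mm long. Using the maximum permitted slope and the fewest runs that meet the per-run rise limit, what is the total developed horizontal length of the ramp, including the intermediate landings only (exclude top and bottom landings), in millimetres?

23078 mm

1327 / 360 = 3.686 → round up to 4 ramp runs. That means 3 intermediate landings.
Horizontal run for 1327 mm of rise at 1:14 is 1327 × 14 = 18578 mm.
Intermediate landings: 3 × 1500 = 4500 mm.
Total developed length = 18578 + 4500 = 23078 mm.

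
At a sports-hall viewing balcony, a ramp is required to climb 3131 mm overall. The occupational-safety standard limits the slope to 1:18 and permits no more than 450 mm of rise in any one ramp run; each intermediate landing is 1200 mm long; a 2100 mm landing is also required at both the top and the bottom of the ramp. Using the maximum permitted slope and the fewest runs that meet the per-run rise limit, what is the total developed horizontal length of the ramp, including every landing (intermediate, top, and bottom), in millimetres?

At most 450 each: 3131/450 = 6.96, giving 7 ramp runs. That means 6 intermediate landings.
Ramp run (horizontal) at 1:18: 3131 × 18 = 56358 mm.
Intermediate landings: 6 × 1200 = 7200 mm.
Top and bottom landings: 2 × 2100 = 4200 mm.
Total = 56358 + 7200 + 4200 = 67758 mm.

67758 mm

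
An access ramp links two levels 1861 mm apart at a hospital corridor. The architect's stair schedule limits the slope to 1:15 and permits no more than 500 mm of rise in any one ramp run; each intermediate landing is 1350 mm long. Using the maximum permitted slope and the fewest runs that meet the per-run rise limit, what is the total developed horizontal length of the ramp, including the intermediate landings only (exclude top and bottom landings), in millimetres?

At most 500 each: 1861/500 = 3.72, giving 4 ramp runs. That means 3 intermediate landings.
Horizontal run for 1861 mm of rise at 1:15 is 1861 × 15 = 27915 mm.
Intermediate landings: 3 × 1350 = 4050 mm.
Total developed length = 27915 + 4050 = 31965 mm.

31965 mm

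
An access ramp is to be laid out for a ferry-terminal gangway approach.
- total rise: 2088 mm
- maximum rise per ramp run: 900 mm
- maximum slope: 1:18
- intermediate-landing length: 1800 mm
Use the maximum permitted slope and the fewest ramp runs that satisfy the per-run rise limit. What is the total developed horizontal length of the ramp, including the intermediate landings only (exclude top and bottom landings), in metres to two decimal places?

2088 / 900 = 2.320 → round up to 3 ramp runs. That means 2 intermediate landings.
Ramp run (horizontal) at 1:18: 2088 × 18 = 37584 mm.
2 intermediate landings contribute 2 × 1800 = 3600 mm.
Total developed length = 37584 + 3600 = 41184 mm.
= 41.18 m.

41.18 m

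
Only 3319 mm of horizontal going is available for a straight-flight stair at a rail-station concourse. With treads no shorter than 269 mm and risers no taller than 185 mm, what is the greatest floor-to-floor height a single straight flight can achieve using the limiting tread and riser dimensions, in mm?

Treads that fit: ⌊3319 / 269⌋ = 12.
Risers = treads + 1 = 13.
Maximum height = 13 × 185 = 2405 mm.

2405 mm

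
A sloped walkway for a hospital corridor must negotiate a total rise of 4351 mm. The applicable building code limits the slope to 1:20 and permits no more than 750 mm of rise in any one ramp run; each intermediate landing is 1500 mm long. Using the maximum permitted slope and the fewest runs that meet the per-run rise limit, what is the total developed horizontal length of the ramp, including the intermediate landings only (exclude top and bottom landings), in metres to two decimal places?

At most 750 each: 4351/750 = 5.80, giving 6 ramp runs. That means 5 intermediate landings.
Horizontal run for 4351 mm of rise at 1:20 is 4351 × 20 = 87020 mm.
Intermediate landings: 5 × 1500 = 7500 mm.
Total developed length = 87020 + 7500 = 94520 mm.
= 94.52 m.

94.52 m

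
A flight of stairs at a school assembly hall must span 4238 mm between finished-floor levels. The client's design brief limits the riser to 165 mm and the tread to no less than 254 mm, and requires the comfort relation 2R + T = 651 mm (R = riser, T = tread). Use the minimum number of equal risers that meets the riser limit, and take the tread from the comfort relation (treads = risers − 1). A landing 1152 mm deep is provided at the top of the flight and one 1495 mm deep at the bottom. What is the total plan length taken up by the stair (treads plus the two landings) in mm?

4238 / 165 = 25.685 → round up to 26 risers.
Riser R = 4238 / 26 = 163 mm, within the 165 mm limit.
From 2R + T = 651: T = 651 − 326 = 325 mm.
Going = (26 − 1) × 325 = 8125 mm.
Add landings: 8125 + 1152 + 1495 = 10772 mm.

10772 mm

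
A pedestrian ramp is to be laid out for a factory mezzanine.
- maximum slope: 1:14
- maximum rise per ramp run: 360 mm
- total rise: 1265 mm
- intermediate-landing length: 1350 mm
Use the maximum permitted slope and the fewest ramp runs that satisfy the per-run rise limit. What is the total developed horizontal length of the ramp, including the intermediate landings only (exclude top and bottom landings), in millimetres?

21760 mm

At most 360 each: 1265/360 = 3.51, giving 4 ramp runs. That means 3 intermediate landings.
Ramp run (horizontal) at 1:14: 1265 × 14 = 17710 mm.
3 intermediate landings contribute 3 × 1350 = 4050 mm.
Developed length = 17710 + 4050 = 21760 mm.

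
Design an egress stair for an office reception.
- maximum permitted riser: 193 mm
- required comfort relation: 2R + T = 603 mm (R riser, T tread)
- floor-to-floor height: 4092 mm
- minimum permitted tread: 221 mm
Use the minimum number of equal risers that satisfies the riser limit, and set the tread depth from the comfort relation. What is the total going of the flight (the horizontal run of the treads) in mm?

4851 mm

4092 / 193 = 21.202 → round up to 22 risers.
R = 4092 ÷ 22 = 186 mm.
T = 603 − 2·186 = 231 mm, which satisfies the 221 mm minimum.
Treads = 22 − 1 = 21; going = 21 × 231 = 4851 mm.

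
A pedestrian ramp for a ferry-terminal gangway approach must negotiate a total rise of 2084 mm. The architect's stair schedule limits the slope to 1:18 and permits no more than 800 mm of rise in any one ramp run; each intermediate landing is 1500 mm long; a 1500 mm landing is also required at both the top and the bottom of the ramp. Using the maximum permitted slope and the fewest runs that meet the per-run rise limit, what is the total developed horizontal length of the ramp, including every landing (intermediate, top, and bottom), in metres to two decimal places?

43.51 m

2084 / 800 = 2.60, so 3 ramp runs are needed. That means 2 intermediate landings.
Ramp run (horizontal) at 1:18: 2084 × 18 = 37512 mm.
Intermediate landings: 2 × 1500 = 3000 mm.
Top and bottom landings: 2 × 1500 = 3000 mm.
Total = 37512 + 3000 + 3000 = 43512 mm.
= 43.51 m.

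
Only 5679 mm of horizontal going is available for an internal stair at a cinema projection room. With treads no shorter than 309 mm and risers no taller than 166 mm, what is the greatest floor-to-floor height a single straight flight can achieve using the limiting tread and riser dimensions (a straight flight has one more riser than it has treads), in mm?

Treads that fit: ⌊5679 / 309⌋ = 18.
Risers = treads + 1 = 19.
Maximum height = 19 × 166 = 3154 mm.

3154 mm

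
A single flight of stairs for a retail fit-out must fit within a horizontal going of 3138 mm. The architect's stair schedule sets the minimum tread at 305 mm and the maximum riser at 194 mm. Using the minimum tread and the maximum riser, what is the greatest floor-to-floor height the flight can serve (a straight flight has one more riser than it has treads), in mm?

2134 mm

3138 / 305 = 10.29, so 10 treads fit.
Risers = treads + 1 = 11.
Maximum height = 11 × 194 = 2134 mm.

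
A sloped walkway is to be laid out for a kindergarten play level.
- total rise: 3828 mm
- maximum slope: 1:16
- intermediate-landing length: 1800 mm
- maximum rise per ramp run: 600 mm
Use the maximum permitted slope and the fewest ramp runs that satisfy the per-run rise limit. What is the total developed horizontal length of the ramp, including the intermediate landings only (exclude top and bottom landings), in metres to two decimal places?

72.05 m

At most 600 each: 3828/600 = 6.38, giving 7 ramp runs. That means 6 intermediate landings.
Ramp run (horizontal) at 1:16: 3828 × 16 = 61248 mm.
Intermediate landings: 6 × 1800 = 10800 mm.
Total developed length = 61248 + 10800 = 72048 mm.
= 72.05 m.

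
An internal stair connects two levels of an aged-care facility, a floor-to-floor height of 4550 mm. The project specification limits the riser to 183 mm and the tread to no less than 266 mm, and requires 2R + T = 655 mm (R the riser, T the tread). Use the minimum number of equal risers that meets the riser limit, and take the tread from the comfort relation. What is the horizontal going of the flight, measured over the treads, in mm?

4550 / 183 = 24.863 → round up to 25 risers.
Riser R = 4550 / 25 = 182 mm, within the 183 mm limit.
T = 655 − 2·182 = 291 mm, which satisfies the 266 mm minimum.
Treads = 25 − 1 = 24; going = 24 × 291 = 6984 mm.

6984 mm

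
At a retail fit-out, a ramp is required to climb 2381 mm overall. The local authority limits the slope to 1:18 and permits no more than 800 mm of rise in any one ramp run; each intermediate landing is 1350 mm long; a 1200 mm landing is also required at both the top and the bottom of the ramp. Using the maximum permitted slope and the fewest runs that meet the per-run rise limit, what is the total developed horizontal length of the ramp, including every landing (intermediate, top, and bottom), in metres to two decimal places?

⌈2381/800⌉ = 3 ramp runs. That means 2 intermediate landings.
Ramp run (horizontal) at 1:18: 2381 × 18 = 42858 mm.
2 intermediate landings contribute 2 × 1350 = 2700 mm.
Top and bottom landings: 2 × 1200 = 2400 mm.
Total = 42858 + 2700 + 2400 = 47958 mm.
= 47.96 m.

47.96 m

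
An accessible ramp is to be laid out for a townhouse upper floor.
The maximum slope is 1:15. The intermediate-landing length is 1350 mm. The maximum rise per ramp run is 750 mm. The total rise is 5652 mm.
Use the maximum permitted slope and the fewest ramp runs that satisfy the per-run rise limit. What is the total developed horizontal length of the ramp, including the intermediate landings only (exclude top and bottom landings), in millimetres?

94230 mm

5652 / 750 = 7.54, so 8 ramp runs are needed. That means 7 intermediate landings.
Horizontal run for 5652 mm of rise at 1:15 is 5652 × 15 = 84780 mm.
Intermediate landings: 7 × 1350 = 9450 mm.
Total developed length = 84780 + 9450 = 94230 mm.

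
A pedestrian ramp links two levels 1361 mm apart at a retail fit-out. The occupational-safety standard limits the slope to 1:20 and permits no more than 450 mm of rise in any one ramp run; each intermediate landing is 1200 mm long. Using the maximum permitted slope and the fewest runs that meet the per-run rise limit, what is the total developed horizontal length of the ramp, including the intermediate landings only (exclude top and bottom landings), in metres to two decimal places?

At most 450 each: 1361/450 = 3.02, giving 4 ramp runs. That means 3 intermediate landings.
Ramp run (horizontal) at 1:20: 1361 × 20 = 27220 mm.
3 intermediate landings contribute 3 × 1200 = 3600 mm.
Developed length = 27220 + 3600 = 30820 mm.
= 30.82 m.

30.82 m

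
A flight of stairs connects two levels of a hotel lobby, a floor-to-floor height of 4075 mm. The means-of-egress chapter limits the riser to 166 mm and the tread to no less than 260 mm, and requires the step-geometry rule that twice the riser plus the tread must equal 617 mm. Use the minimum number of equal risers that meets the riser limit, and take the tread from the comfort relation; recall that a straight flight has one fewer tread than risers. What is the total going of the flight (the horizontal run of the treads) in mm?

At most 166 each: 4075/166 = 24.55, giving 25 risers.
Riser R = 4075 / 25 = 163 mm, within the 166 mm limit.
Tread T = 617 − 2 × 163 = 291 mm (≥ 260 mm).
25 risers give 24 treads; going = 24 × 291 = 6984 mm.

6984 mm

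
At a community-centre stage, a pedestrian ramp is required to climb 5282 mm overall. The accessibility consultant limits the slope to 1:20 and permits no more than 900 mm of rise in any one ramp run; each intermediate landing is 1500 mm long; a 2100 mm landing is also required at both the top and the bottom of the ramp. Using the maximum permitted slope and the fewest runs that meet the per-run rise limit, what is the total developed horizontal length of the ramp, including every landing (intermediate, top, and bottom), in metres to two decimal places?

117.34 m

5282 / 900 = 5.869 → round up to 6 ramp runs. That means 5 intermediate landings.
Horizontal run for 5282 mm of rise at 1:20 is 5282 × 20 = 105640 mm.
5 intermediate landings contribute 5 × 1500 = 7500 mm.
Top and bottom landings: 2 × 2100 = 4200 mm.
Total = 105640 + 7500 + 4200 = 117340 mm.
= 117.34 m.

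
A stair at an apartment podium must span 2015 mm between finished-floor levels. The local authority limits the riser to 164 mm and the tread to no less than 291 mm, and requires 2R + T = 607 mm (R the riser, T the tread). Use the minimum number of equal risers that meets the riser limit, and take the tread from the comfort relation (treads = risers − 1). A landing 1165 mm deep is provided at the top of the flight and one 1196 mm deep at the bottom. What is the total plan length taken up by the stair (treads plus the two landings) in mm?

2015 / 164 = 12.287 → round up to 13 risers.
R = 2015 ÷ 13 = 155 mm.
From 2R + T = 607: T = 607 − 310 = 297 mm.
Treads = 13 − 1 = 12; going = 12 × 297 = 3564 mm.
Enclosure = 3564 + 1165 + 1196 = 5925 mm.

5925 mm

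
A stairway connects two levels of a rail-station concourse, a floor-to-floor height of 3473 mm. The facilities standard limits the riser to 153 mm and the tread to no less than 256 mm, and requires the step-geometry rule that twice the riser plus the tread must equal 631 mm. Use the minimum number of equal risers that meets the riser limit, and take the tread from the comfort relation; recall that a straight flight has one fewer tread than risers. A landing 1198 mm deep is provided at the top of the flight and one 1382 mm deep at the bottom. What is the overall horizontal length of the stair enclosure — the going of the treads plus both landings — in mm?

3473 / 153 = 22.70, so 23 risers are needed.
Each riser is 3473/23 = 151 mm (≤ 153 mm).
From 2R + T = 631: T = 631 − 302 = 329 mm.
Going = (23 − 1) × 329 = 7238 mm.
Enclosure = 7238 + 1198 + 1382 = 9818 mm.

9818 mm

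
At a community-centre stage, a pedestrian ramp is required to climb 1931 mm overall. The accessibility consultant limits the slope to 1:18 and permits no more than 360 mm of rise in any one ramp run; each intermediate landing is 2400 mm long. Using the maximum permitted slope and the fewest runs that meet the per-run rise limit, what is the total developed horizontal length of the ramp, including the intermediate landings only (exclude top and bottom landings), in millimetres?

1931 / 360 = 5.364 → round up to 6 ramp runs. That means 5 intermediate landings.
Ramp run (horizontal) at 1:18: 1931 × 18 = 34758 mm.
5 intermediate landings contribute 5 × 2400 = 12000 mm.
Total developed length = 34758 + 12000 = 46758 mm.

46758 mm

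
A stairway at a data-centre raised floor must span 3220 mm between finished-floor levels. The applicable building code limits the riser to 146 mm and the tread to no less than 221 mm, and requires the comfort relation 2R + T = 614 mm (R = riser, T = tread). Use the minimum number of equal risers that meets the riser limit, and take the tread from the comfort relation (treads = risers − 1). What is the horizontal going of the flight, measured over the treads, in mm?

7348 mm

⌈3220/146⌉ = 23 risers.
Each riser is 3220/23 = 140 mm (≤ 146 mm).
From 2R + T = 614: T = 614 − 280 = 334 mm.
Treads = 23 − 1 = 22; going = 22 × 334 = 7348 mm.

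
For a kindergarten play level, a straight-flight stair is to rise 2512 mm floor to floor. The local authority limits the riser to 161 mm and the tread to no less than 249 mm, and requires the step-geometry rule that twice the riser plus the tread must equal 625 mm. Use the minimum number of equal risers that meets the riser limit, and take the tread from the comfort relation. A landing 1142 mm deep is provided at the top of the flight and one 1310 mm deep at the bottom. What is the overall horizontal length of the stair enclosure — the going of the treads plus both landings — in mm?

7117 mm

At most 161 each: 2512/161 = 15.60, giving 16 risers.
Each riser is 2512/16 = 157 mm (≤ 161 mm).
T = 625 − 2·157 = 311 mm, which satisfies the 249 mm minimum.
Going = (16 − 1) × 311 = 4665 mm.
Add landings: 4665 + 1142 + 1310 = 7117 mm.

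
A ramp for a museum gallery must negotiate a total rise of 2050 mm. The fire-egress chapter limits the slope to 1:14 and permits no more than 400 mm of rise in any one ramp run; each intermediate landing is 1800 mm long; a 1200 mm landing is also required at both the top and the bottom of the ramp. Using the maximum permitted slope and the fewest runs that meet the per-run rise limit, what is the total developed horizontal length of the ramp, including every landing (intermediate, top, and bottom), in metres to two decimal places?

2050 / 400 = 5.12, so 6 ramp runs are needed. That means 5 intermediate landings.
Horizontal run for 2050 mm of rise at 1:14 is 2050 × 14 = 28700 mm.
5 intermediate landings contribute 5 × 1800 = 9000 mm.
Top and bottom landings: 2 × 1200 = 2400 mm.
Total = 28700 + 9000 + 2400 = 40100 mm.
= 40.10 m.

40.10 m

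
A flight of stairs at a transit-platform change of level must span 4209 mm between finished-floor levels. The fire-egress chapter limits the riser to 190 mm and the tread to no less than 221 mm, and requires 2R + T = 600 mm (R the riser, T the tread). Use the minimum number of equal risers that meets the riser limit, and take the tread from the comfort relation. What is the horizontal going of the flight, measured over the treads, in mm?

4209 / 190 = 22.153 → round up to 23 risers.
Riser R = 4209 / 23 = 183 mm, within the 190 mm limit.
From 2R + T = 600: T = 600 − 366 = 234 mm.
Treads = 23 − 1 = 22; going = 22 × 234 = 5148 mm.

5148 mm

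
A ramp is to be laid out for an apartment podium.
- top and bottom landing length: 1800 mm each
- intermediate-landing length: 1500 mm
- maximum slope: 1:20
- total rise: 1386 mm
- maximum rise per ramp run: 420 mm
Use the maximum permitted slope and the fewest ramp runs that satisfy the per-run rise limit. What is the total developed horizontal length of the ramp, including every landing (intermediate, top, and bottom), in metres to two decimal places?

35.82 m

At most 420 each: 1386/420 = 3.30, giving 4 ramp runs. That means 3 intermediate landings.
Horizontal run for 1386 mm of rise at 1:20 is 1386 × 20 = 27720 mm.
Intermediate landings: 3 × 1500 = 4500 mm.
Top and bottom landings: 2 × 1800 = 3600 mm.
Total = 27720 + 4500 + 3600 = 35820 mm.
= 35.82 m.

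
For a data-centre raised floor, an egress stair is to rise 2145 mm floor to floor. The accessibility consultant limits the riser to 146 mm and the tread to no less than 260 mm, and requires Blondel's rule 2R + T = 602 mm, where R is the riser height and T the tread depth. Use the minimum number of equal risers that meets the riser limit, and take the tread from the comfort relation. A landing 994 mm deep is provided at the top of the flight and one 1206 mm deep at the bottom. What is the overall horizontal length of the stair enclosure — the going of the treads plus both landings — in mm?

2145 / 146 = 14.69, so 15 risers are needed.
Each riser is 2145/15 = 143 mm (≤ 146 mm).
From 2R + T = 602: T = 602 − 286 = 316 mm.
Going = (15 − 1) × 316 = 4424 mm.
Add landings: 4424 + 994 + 1206 = 6624 mm.

6624 mm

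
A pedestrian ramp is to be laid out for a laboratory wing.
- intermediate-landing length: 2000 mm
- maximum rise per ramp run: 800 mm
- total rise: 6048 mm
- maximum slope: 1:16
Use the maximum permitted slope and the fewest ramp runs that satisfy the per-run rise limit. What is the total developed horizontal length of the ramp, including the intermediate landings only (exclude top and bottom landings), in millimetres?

110768 mm

At most 800 each: 6048/800 = 7.56, giving 8 ramp runs. That means 7 intermediate landings.
Horizontal run for 6048 mm of rise at 1:16 is 6048 × 16 = 96768 mm.
Intermediate landings: 7 × 2000 = 14000 mm.
Developed length = 96768 + 14000 = 110768 mm.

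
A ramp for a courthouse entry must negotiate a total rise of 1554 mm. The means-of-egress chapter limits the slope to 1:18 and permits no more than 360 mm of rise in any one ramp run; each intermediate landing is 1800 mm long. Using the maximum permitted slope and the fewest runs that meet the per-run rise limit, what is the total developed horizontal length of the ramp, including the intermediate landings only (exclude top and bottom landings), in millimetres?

35172 mm

1554 / 360 = 4.32, so 5 ramp runs are needed. That means 4 intermediate landings.
Horizontal run for 1554 mm of rise at 1:18 is 1554 × 18 = 27972 mm.
Intermediate landings: 4 × 1800 = 7200 mm.
Developed length = 27972 + 7200 = 35172 mm.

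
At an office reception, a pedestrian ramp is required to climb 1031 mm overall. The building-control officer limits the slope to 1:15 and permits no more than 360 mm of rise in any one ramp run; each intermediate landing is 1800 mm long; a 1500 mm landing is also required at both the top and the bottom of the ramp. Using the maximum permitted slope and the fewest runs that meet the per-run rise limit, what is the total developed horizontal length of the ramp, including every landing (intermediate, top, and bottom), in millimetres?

22065 mm

At most 360 each: 1031/360 = 2.86, giving 3 ramp runs. That means 2 intermediate landings.
Ramp run (horizontal) at 1:15: 1031 × 15 = 15465 mm.
2 intermediate landings contribute 2 × 1800 = 3600 mm.
Top and bottom landings: 2 × 1500 = 3000 mm.
Total = 15465 + 3600 + 3000 = 22065 mm.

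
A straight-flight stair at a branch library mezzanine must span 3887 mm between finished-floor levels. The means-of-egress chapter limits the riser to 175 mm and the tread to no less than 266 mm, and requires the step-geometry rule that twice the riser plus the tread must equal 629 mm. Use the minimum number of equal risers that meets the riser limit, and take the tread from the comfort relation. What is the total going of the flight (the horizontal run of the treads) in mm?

At most 175 each: 3887/175 = 22.21, giving 23 risers.
R = 3887 ÷ 23 = 169 mm.
Tread T = 629 − 2 × 169 = 291 mm (≥ 266 mm).
Going = (23 − 1) × 291 = 6402 mm.

6402 mm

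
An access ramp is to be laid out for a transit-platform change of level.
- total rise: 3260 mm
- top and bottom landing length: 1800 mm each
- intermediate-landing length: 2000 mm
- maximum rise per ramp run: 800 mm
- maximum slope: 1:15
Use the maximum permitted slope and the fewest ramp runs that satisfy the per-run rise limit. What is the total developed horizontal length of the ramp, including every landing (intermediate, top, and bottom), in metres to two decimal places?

3260 / 800 = 4.08, so 5 ramp runs are needed. That means 4 intermediate landings.
Horizontal run for 3260 mm of rise at 1:15 is 3260 × 15 = 48900 mm.
Intermediate landings: 4 × 2000 = 8000 mm.
Top and bottom landings: 2 × 1800 = 3600 mm.
Total = 48900 + 8000 + 3600 = 60500 mm.
= 60.50 m.

60.50 m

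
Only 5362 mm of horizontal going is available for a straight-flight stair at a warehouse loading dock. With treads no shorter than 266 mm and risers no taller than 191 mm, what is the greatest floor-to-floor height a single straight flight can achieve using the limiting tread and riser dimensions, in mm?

4011 mm

5362 / 266 = 20.16, so 20 treads fit.
Risers = treads + 1 = 21.
Maximum height = 21 × 191 = 4011 mm.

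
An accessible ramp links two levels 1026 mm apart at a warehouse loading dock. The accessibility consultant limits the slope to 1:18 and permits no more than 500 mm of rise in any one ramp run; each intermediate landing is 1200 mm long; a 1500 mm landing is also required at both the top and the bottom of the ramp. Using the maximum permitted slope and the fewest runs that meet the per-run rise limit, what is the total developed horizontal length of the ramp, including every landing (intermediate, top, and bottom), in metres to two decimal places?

1026 / 500 = 2.05, so 3 ramp runs are needed. That means 2 intermediate landings.
Ramp run (horizontal) at 1:18: 1026 × 18 = 18468 mm.
Intermediate landings: 2 × 1200 = 2400 mm.
Top and bottom landings: 2 × 1500 = 3000 mm.
Total = 18468 + 2400 + 3000 = 23868 mm.
= 23.87 m.

23.87 m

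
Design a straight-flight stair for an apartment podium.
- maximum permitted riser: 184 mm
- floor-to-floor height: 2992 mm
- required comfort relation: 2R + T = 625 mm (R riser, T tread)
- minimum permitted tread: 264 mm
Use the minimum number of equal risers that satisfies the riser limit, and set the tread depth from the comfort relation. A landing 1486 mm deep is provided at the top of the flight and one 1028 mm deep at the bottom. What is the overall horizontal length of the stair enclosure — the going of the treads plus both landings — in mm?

6882 mm

2992 / 184 = 16.261 → round up to 17 risers.
R = 2992 ÷ 17 = 176 mm.
T = 625 − 2·176 = 273 mm, which satisfies the 264 mm minimum.
Going = (17 − 1) × 273 = 4368 mm.
Add landings: 4368 + 1486 + 1028 = 6882 mm.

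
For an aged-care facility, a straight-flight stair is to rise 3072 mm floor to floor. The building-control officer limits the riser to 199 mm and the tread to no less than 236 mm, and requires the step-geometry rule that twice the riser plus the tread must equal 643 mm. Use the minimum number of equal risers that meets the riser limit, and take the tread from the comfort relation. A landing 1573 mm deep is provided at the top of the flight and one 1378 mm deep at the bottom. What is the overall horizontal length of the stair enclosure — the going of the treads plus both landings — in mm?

At most 199 each: 3072/199 = 15.44, giving 16 risers.
Riser R = 3072 / 16 = 192 mm, within the 199 mm limit.
From 2R + T = 643: T = 643 − 384 = 259 mm.
Treads = 16 − 1 = 15; going = 15 × 259 = 3885 mm.
Add landings: 3885 + 1573 + 1378 = 6836 mm.

6836 mm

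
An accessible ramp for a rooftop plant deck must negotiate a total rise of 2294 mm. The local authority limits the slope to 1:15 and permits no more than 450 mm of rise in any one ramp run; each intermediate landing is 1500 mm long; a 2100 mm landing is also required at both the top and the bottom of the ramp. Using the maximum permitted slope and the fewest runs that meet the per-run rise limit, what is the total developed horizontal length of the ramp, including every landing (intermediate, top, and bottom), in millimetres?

At most 450 each: 2294/450 = 5.10, giving 6 ramp runs. That means 5 intermediate landings.
Horizontal run for 2294 mm of rise at 1:15 is 2294 × 15 = 34410 mm.
5 intermediate landings contribute 5 × 1500 = 7500 mm.
Top and bottom landings: 2 × 2100 = 4200 mm.
Total = 34410 + 7500 + 4200 = 46110 mm.

46110 mm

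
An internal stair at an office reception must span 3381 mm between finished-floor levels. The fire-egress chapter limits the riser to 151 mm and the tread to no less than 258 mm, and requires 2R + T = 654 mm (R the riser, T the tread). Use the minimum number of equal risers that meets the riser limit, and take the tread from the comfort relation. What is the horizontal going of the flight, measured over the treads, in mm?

3381 / 151 = 22.391 → round up to 23 risers.
R = 3381 ÷ 23 = 147 mm.
From 2R + T = 654: T = 654 − 294 = 360 mm.
23 risers give 22 treads; going = 22 × 360 = 7920 mm.

7920 mm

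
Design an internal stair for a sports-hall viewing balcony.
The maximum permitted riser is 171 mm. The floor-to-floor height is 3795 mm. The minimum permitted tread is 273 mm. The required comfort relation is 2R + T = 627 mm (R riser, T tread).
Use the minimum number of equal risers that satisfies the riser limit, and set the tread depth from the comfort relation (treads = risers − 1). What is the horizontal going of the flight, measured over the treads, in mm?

⌈3795/171⌉ = 23 risers.
Each riser is 3795/23 = 165 mm (≤ 171 mm).
Tread T = 627 − 2 × 165 = 297 mm (≥ 273 mm).
23 risers give 22 treads; going = 22 × 297 = 6534 mm.

6534 mm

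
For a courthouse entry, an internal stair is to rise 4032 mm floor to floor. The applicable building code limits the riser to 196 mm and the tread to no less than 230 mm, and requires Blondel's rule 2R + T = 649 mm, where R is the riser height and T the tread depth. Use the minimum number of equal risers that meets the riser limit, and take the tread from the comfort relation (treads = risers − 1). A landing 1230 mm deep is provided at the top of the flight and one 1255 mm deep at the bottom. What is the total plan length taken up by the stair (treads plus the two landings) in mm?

4032 / 196 = 20.57, so 21 risers are needed.
Riser R = 4032 / 21 = 192 mm, within the 196 mm limit.
T = 649 − 2·192 = 265 mm, which satisfies the 230 mm minimum.
Treads = 21 − 1 = 20; going = 20 × 265 = 5300 mm.
Enclosure = 5300 + 1230 + 1255 = 7785 mm.

7785 mm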